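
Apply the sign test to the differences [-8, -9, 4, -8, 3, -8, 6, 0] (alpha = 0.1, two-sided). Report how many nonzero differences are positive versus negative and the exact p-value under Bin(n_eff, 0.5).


Step 1: Discard zero differences. Original n = 8; n_eff = number of nonzero differences = 7.
Nonzero differences (with sign): -8, -9, +4, -8, +3, -8, +6
Step 2: Count signs: positive = 3, negative = 4.
Step 3: Under H0: P(positive) = 0.5, so the number of positives S ~ Bin(7, 0.5).
Step 4: Two-sided exact p-value = sum of Bin(7,0.5) probabilities at or below the observed probability = 1.000000.
Step 5: alpha = 0.1. fail to reject H0.

n_eff = 7, pos = 3, neg = 4, p = 1.000000, fail to reject H0.


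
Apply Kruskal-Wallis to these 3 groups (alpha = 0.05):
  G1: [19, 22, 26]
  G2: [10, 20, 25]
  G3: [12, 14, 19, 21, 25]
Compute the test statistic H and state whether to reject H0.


Step 1: Combine all N = 11 observations and assign midranks.
sorted (value, group, rank): (10,G2,1), (12,G3,2), (14,G3,3), (19,G1,4.5), (19,G3,4.5), (20,G2,6), (21,G3,7), (22,G1,8), (25,G2,9.5), (25,G3,9.5), (26,G1,11)
Step 2: Sum ranks within each group.
R_1 = 23.5 (n_1 = 3)
R_2 = 16.5 (n_2 = 3)
R_3 = 26 (n_3 = 5)
Step 3: H = 12/(N(N+1)) * sum(R_i^2/n_i) - 3(N+1)
     = 12/(11*12) * (23.5^2/3 + 16.5^2/3 + 26^2/5) - 3*12
     = 0.090909 * 410.033 - 36
     = 1.275758.
Step 4: Ties present; correction factor C = 1 - 12/(11^3 - 11) = 0.990909. Corrected H = 1.275758 / 0.990909 = 1.287462.
Step 5: Under H0, H ~ chi^2(2); p-value = 0.525329.
Step 6: alpha = 0.05. fail to reject H0.

H = 1.2875, df = 2, p = 0.525329, fail to reject H0.


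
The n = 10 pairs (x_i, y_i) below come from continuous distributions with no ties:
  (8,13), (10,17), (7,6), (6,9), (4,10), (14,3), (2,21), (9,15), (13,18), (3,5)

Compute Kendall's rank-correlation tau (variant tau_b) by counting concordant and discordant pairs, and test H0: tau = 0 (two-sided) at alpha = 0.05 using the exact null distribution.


Step 1: Enumerate the 45 unordered pairs (i,j) with i<j and classify each by sign(x_j-x_i) * sign(y_j-y_i).
  (1,2):dx=+2,dy=+4->C; (1,3):dx=-1,dy=-7->C; (1,4):dx=-2,dy=-4->C; (1,5):dx=-4,dy=-3->C
  (1,6):dx=+6,dy=-10->D; (1,7):dx=-6,dy=+8->D; (1,8):dx=+1,dy=+2->C; (1,9):dx=+5,dy=+5->C
  (1,10):dx=-5,dy=-8->C; (2,3):dx=-3,dy=-11->C; (2,4):dx=-4,dy=-8->C; (2,5):dx=-6,dy=-7->C
  (2,6):dx=+4,dy=-14->D; (2,7):dx=-8,dy=+4->D; (2,8):dx=-1,dy=-2->C; (2,9):dx=+3,dy=+1->C
  (2,10):dx=-7,dy=-12->C; (3,4):dx=-1,dy=+3->D; (3,5):dx=-3,dy=+4->D; (3,6):dx=+7,dy=-3->D
  (3,7):dx=-5,dy=+15->D; (3,8):dx=+2,dy=+9->C; (3,9):dx=+6,dy=+12->C; (3,10):dx=-4,dy=-1->C
  (4,5):dx=-2,dy=+1->D; (4,6):dx=+8,dy=-6->D; (4,7):dx=-4,dy=+12->D; (4,8):dx=+3,dy=+6->C
  (4,9):dx=+7,dy=+9->C; (4,10):dx=-3,dy=-4->C; (5,6):dx=+10,dy=-7->D; (5,7):dx=-2,dy=+11->D
  (5,8):dx=+5,dy=+5->C; (5,9):dx=+9,dy=+8->C; (5,10):dx=-1,dy=-5->C; (6,7):dx=-12,dy=+18->D
  (6,8):dx=-5,dy=+12->D; (6,9):dx=-1,dy=+15->D; (6,10):dx=-11,dy=+2->D; (7,8):dx=+7,dy=-6->D
  (7,9):dx=+11,dy=-3->D; (7,10):dx=+1,dy=-16->D; (8,9):dx=+4,dy=+3->C; (8,10):dx=-6,dy=-10->C
  (9,10):dx=-10,dy=-13->C
Step 2: C = 25, D = 20, total pairs = 45.
Step 3: tau = (C - D)/(n(n-1)/2) = (25 - 20)/45 = 0.111111.
Step 4: Exact two-sided p-value (enumerate n! = 3628800 permutations of y under H0): p = 0.727490.
Step 5: alpha = 0.05. fail to reject H0.

tau_b = 0.1111 (C=25, D=20), p = 0.727490, fail to reject H0.


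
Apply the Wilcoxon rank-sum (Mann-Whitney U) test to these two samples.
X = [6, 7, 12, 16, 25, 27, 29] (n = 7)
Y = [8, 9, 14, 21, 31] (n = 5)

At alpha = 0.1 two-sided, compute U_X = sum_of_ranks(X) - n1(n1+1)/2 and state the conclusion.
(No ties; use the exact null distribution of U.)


Step 1: Combine and sort all 12 observations; assign midranks.
sorted (value, group): (6,X), (7,X), (8,Y), (9,Y), (12,X), (14,Y), (16,X), (21,Y), (25,X), (27,X), (29,X), (31,Y)
ranks: 6->1, 7->2, 8->3, 9->4, 12->5, 14->6, 16->7, 21->8, 25->9, 27->10, 29->11, 31->12
Step 2: Rank sum for X: R1 = 1 + 2 + 5 + 7 + 9 + 10 + 11 = 45.
Step 3: U_X = R1 - n1(n1+1)/2 = 45 - 7*8/2 = 45 - 28 = 17.
       U_Y = n1*n2 - U_X = 35 - 17 = 18.
Step 4: No ties, so the exact null distribution of U (based on enumerating the C(12,7) = 792 equally likely rank assignments) gives the two-sided p-value.
Step 5: p-value = 1.000000; compare to alpha = 0.1. fail to reject H0.

U_X = 17, p = 1.000000, fail to reject H0 at alpha = 0.1.


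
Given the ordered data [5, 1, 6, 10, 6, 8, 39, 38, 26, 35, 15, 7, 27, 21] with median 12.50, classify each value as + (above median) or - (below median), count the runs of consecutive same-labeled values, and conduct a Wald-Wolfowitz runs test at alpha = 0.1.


Step 1: Compute median = 12.50; label A = above, B = below.
Labels in order: BBBBBBAAAAABAA  (n_A = 7, n_B = 7)
Step 2: Count runs R = 4.
Step 3: Under H0 (random ordering), E[R] = 2*n_A*n_B/(n_A+n_B) + 1 = 2*7*7/14 + 1 = 8.0000.
        Var[R] = 2*n_A*n_B*(2*n_A*n_B - n_A - n_B) / ((n_A+n_B)^2 * (n_A+n_B-1)) = 8232/2548 = 3.2308.
        SD[R] = 1.7974.
Step 4: Continuity-corrected z = (R + 0.5 - E[R]) / SD[R] = (4 + 0.5 - 8.0000) / 1.7974 = -1.9472.
Step 5: Two-sided p-value via normal approximation = 2*(1 - Phi(|z|)) = 0.051508.
Step 6: alpha = 0.1. reject H0.

R = 4, z = -1.9472, p = 0.051508, reject H0.


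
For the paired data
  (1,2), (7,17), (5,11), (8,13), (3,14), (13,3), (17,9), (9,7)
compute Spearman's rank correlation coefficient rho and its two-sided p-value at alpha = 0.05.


Step 1: Rank x and y separately (midranks; no ties here).
rank(x): 1->1, 7->4, 5->3, 8->5, 3->2, 13->7, 17->8, 9->6
rank(y): 2->1, 17->8, 11->5, 13->6, 14->7, 3->2, 9->4, 7->3
Step 2: d_i = R_x(i) - R_y(i); compute d_i^2.
  (1-1)^2=0, (4-8)^2=16, (3-5)^2=4, (5-6)^2=1, (2-7)^2=25, (7-2)^2=25, (8-4)^2=16, (6-3)^2=9
sum(d^2) = 96.
Step 3: rho = 1 - 6*96 / (8*(8^2 - 1)) = 1 - 576/504 = -0.142857.
Step 4: Under H0, t = rho * sqrt((n-2)/(1-rho^2)) = -0.3536 ~ t(6).
Step 5: Two-sided p-value from the t-distribution with 6 df = 0.735765.
Step 6: alpha = 0.05. fail to reject H0.

rho = -0.1429, p = 0.735765, fail to reject H0 at alpha = 0.05.


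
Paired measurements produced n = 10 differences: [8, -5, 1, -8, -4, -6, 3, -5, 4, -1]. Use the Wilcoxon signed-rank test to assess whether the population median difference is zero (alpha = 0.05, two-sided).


Step 1: Drop any zero differences (none here) and take |d_i|.
|d| = [8, 5, 1, 8, 4, 6, 3, 5, 4, 1]
Step 2: Midrank |d_i| (ties get averaged ranks).
ranks: |8|->9.5, |5|->6.5, |1|->1.5, |8|->9.5, |4|->4.5, |6|->8, |3|->3, |5|->6.5, |4|->4.5, |1|->1.5
Step 3: Attach original signs; sum ranks with positive sign and with negative sign.
W+ = 9.5 + 1.5 + 3 + 4.5 = 18.5
W- = 6.5 + 9.5 + 4.5 + 8 + 6.5 + 1.5 = 36.5
(Check: W+ + W- = 55 should equal n(n+1)/2 = 55.)
Step 4: Test statistic W = min(W+, W-) = 18.5.
Step 5: Ties in |d|, so use the tie-corrected normal approximation.
        E[W] = n(n+1)/4 = 10*11/4 = 27.5.
        Tie groups: |d|=1 (t=2), |d|=4 (t=2), |d|=5 (t=2), |d|=8 (t=2); sum(t^3 - t) = 24.
        Var[W] = n(n+1)(2n+1)/24 - sum(t^3-t)/48 = 2310/24 - 24/48 = 95.75.
        z = (W - E[W]) / sqrt(Var[W]) = (18.5 - 27.5) / 9.7852 = -0.9198.
        Two-sided p = 2*Phi(z) = 0.357700.
Step 6: alpha = 0.05. fail to reject H0.

W+ = 18.5, W- = 36.5, W = min = 18.5, p = 0.357700, fail to reject H0.


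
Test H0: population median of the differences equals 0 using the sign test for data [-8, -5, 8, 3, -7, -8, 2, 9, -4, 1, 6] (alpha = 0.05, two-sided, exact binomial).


Step 1: Discard zero differences. Original n = 11; n_eff = number of nonzero differences = 11.
Nonzero differences (with sign): -8, -5, +8, +3, -7, -8, +2, +9, -4, +1, +6
Step 2: Count signs: positive = 6, negative = 5.
Step 3: Under H0: P(positive) = 0.5, so the number of positives S ~ Bin(11, 0.5).
Step 4: Two-sided exact p-value = sum of Bin(11,0.5) probabilities at or below the observed probability = 1.000000.
Step 5: alpha = 0.05. fail to reject H0.

n_eff = 11, pos = 6, neg = 5, p = 1.000000, fail to reject H0.


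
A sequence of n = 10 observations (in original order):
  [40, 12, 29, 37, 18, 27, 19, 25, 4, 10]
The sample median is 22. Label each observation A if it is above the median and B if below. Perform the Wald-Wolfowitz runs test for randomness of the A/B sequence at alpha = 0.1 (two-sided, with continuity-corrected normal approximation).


Step 1: Compute median = 22; label A = above, B = below.
Labels in order: ABAABABABB  (n_A = 5, n_B = 5)
Step 2: Count runs R = 8.
Step 3: Under H0 (random ordering), E[R] = 2*n_A*n_B/(n_A+n_B) + 1 = 2*5*5/10 + 1 = 6.0000.
        Var[R] = 2*n_A*n_B*(2*n_A*n_B - n_A - n_B) / ((n_A+n_B)^2 * (n_A+n_B-1)) = 2000/900 = 2.2222.
        SD[R] = 1.4907.
Step 4: Continuity-corrected z = (R - 0.5 - E[R]) / SD[R] = (8 - 0.5 - 6.0000) / 1.4907 = 1.0062.
Step 5: Two-sided p-value via normal approximation = 2*(1 - Phi(|z|)) = 0.314305.
Step 6: alpha = 0.1. fail to reject H0.

R = 8, z = 1.0062, p = 0.314305, fail to reject H0.


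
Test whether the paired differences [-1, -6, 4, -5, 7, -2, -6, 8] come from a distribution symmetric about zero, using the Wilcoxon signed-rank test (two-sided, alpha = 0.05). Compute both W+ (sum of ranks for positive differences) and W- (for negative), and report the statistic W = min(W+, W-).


Step 1: Drop any zero differences (none here) and take |d_i|.
|d| = [1, 6, 4, 5, 7, 2, 6, 8]
Step 2: Midrank |d_i| (ties get averaged ranks).
ranks: |1|->1, |6|->5.5, |4|->3, |5|->4, |7|->7, |2|->2, |6|->5.5, |8|->8
Step 3: Attach original signs; sum ranks with positive sign and with negative sign.
W+ = 3 + 7 + 8 = 18
W- = 1 + 5.5 + 4 + 2 + 5.5 = 18
(Check: W+ + W- = 36 should equal n(n+1)/2 = 36.)
Step 4: Test statistic W = min(W+, W-) = 18.
Step 5: Ties in |d|, so use the tie-corrected normal approximation.
        E[W] = n(n+1)/4 = 8*9/4 = 18.
        Tie groups: |d|=6 (t=2); sum(t^3 - t) = 6.
        Var[W] = n(n+1)(2n+1)/24 - sum(t^3-t)/48 = 1224/24 - 6/48 = 50.875.
        z = (W - E[W]) / sqrt(Var[W]) = (18 - 18) / 7.1327 = 0.0000.
        Two-sided p = 2*Phi(z) = 1.000000.
Step 6: alpha = 0.05. fail to reject H0.

W+ = 18, W- = 18, W = min = 18, p = 1.000000, fail to reject H0.


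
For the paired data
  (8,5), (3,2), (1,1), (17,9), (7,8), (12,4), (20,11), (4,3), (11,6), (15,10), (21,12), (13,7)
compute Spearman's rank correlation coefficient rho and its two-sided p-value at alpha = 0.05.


Step 1: Rank x and y separately (midranks; no ties here).
rank(x): 8->5, 3->2, 1->1, 17->10, 7->4, 12->7, 20->11, 4->3, 11->6, 15->9, 21->12, 13->8
rank(y): 5->5, 2->2, 1->1, 9->9, 8->8, 4->4, 11->11, 3->3, 6->6, 10->10, 12->12, 7->7
Step 2: d_i = R_x(i) - R_y(i); compute d_i^2.
  (5-5)^2=0, (2-2)^2=0, (1-1)^2=0, (10-9)^2=1, (4-8)^2=16, (7-4)^2=9, (11-11)^2=0, (3-3)^2=0, (6-6)^2=0, (9-10)^2=1, (12-12)^2=0, (8-7)^2=1
sum(d^2) = 28.
Step 3: rho = 1 - 6*28 / (12*(12^2 - 1)) = 1 - 168/1716 = 0.902098.
Step 4: Under H0, t = rho * sqrt((n-2)/(1-rho^2)) = 6.6106 ~ t(10).
Step 5: Two-sided p-value from the t-distribution with 10 df = 0.000060.
Step 6: alpha = 0.05. reject H0.

rho = 0.9021, p = 0.000060, reject H0 at alpha = 0.05.


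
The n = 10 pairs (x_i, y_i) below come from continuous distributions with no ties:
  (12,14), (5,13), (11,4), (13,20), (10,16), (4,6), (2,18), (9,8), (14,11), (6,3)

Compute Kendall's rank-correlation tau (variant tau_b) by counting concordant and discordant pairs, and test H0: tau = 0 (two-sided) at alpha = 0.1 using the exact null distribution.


Step 1: Enumerate the 45 unordered pairs (i,j) with i<j and classify each by sign(x_j-x_i) * sign(y_j-y_i).
  (1,2):dx=-7,dy=-1->C; (1,3):dx=-1,dy=-10->C; (1,4):dx=+1,dy=+6->C; (1,5):dx=-2,dy=+2->D
  (1,6):dx=-8,dy=-8->C; (1,7):dx=-10,dy=+4->D; (1,8):dx=-3,dy=-6->C; (1,9):dx=+2,dy=-3->D
  (1,10):dx=-6,dy=-11->C; (2,3):dx=+6,dy=-9->D; (2,4):dx=+8,dy=+7->C; (2,5):dx=+5,dy=+3->C
  (2,6):dx=-1,dy=-7->C; (2,7):dx=-3,dy=+5->D; (2,8):dx=+4,dy=-5->D; (2,9):dx=+9,dy=-2->D
  (2,10):dx=+1,dy=-10->D; (3,4):dx=+2,dy=+16->C; (3,5):dx=-1,dy=+12->D; (3,6):dx=-7,dy=+2->D
  (3,7):dx=-9,dy=+14->D; (3,8):dx=-2,dy=+4->D; (3,9):dx=+3,dy=+7->C; (3,10):dx=-5,dy=-1->C
  (4,5):dx=-3,dy=-4->C; (4,6):dx=-9,dy=-14->C; (4,7):dx=-11,dy=-2->C; (4,8):dx=-4,dy=-12->C
  (4,9):dx=+1,dy=-9->D; (4,10):dx=-7,dy=-17->C; (5,6):dx=-6,dy=-10->C; (5,7):dx=-8,dy=+2->D
  (5,8):dx=-1,dy=-8->C; (5,9):dx=+4,dy=-5->D; (5,10):dx=-4,dy=-13->C; (6,7):dx=-2,dy=+12->D
  (6,8):dx=+5,dy=+2->C; (6,9):dx=+10,dy=+5->C; (6,10):dx=+2,dy=-3->D; (7,8):dx=+7,dy=-10->D
  (7,9):dx=+12,dy=-7->D; (7,10):dx=+4,dy=-15->D; (8,9):dx=+5,dy=+3->C; (8,10):dx=-3,dy=-5->C
  (9,10):dx=-8,dy=-8->C
Step 2: C = 25, D = 20, total pairs = 45.
Step 3: tau = (C - D)/(n(n-1)/2) = (25 - 20)/45 = 0.111111.
Step 4: Exact two-sided p-value (enumerate n! = 3628800 permutations of y under H0): p = 0.727490.
Step 5: alpha = 0.1. fail to reject H0.

tau_b = 0.1111 (C=25, D=20), p = 0.727490, fail to reject H0.


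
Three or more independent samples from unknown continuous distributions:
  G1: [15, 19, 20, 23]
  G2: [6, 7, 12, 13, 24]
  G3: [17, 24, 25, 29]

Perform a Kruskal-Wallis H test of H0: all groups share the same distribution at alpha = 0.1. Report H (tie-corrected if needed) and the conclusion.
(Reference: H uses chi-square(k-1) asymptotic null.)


Step 1: Combine all N = 13 observations and assign midranks.
sorted (value, group, rank): (6,G2,1), (7,G2,2), (12,G2,3), (13,G2,4), (15,G1,5), (17,G3,6), (19,G1,7), (20,G1,8), (23,G1,9), (24,G2,10.5), (24,G3,10.5), (25,G3,12), (29,G3,13)
Step 2: Sum ranks within each group.
R_1 = 29 (n_1 = 4)
R_2 = 20.5 (n_2 = 5)
R_3 = 41.5 (n_3 = 4)
Step 3: H = 12/(N(N+1)) * sum(R_i^2/n_i) - 3(N+1)
     = 12/(13*14) * (29^2/4 + 20.5^2/5 + 41.5^2/4) - 3*14
     = 0.065934 * 724.862 - 42
     = 5.793132.
Step 4: Ties present; correction factor C = 1 - 6/(13^3 - 13) = 0.997253. Corrected H = 5.793132 / 0.997253 = 5.809091.
Step 5: Under H0, H ~ chi^2(2); p-value = 0.054774.
Step 6: alpha = 0.1. reject H0.

H = 5.8091, df = 2, p = 0.054774, reject H0.


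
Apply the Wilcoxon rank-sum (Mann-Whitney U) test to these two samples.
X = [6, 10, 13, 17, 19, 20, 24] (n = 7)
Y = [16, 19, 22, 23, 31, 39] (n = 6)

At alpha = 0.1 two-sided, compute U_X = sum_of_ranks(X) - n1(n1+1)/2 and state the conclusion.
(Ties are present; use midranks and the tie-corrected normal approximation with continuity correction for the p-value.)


Step 1: Combine and sort all 13 observations; assign midranks.
sorted (value, group): (6,X), (10,X), (13,X), (16,Y), (17,X), (19,X), (19,Y), (20,X), (22,Y), (23,Y), (24,X), (31,Y), (39,Y)
ranks: 6->1, 10->2, 13->3, 16->4, 17->5, 19->6.5, 19->6.5, 20->8, 22->9, 23->10, 24->11, 31->12, 39->13
Step 2: Rank sum for X: R1 = 1 + 2 + 3 + 5 + 6.5 + 8 + 11 = 36.5.
Step 3: U_X = R1 - n1(n1+1)/2 = 36.5 - 7*8/2 = 36.5 - 28 = 8.5.
       U_Y = n1*n2 - U_X = 42 - 8.5 = 33.5.
Step 4: Ties are present, so use the tie-corrected normal approximation (with continuity correction) for the p-value.
Step 5: p-value = 0.086044; compare to alpha = 0.1. reject H0.

U_X = 8.5, p = 0.086044, reject H0 at alpha = 0.1.


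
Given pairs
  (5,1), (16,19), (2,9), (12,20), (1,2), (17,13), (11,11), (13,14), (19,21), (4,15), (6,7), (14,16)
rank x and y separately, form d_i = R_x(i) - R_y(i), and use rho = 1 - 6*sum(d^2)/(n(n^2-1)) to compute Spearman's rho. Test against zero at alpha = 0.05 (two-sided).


Step 1: Rank x and y separately (midranks; no ties here).
rank(x): 5->4, 16->10, 2->2, 12->7, 1->1, 17->11, 11->6, 13->8, 19->12, 4->3, 6->5, 14->9
rank(y): 1->1, 19->10, 9->4, 20->11, 2->2, 13->6, 11->5, 14->7, 21->12, 15->8, 7->3, 16->9
Step 2: d_i = R_x(i) - R_y(i); compute d_i^2.
  (4-1)^2=9, (10-10)^2=0, (2-4)^2=4, (7-11)^2=16, (1-2)^2=1, (11-6)^2=25, (6-5)^2=1, (8-7)^2=1, (12-12)^2=0, (3-8)^2=25, (5-3)^2=4, (9-9)^2=0
sum(d^2) = 86.
Step 3: rho = 1 - 6*86 / (12*(12^2 - 1)) = 1 - 516/1716 = 0.699301.
Step 4: Under H0, t = rho * sqrt((n-2)/(1-rho^2)) = 3.0936 ~ t(10).
Step 5: Two-sided p-value from the t-distribution with 10 df = 0.011374.
Step 6: alpha = 0.05. reject H0.

rho = 0.6993, p = 0.011374, reject H0 at alpha = 0.05.


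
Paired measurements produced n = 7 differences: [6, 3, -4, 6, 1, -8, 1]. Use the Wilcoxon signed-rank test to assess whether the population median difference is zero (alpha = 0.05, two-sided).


Step 1: Drop any zero differences (none here) and take |d_i|.
|d| = [6, 3, 4, 6, 1, 8, 1]
Step 2: Midrank |d_i| (ties get averaged ranks).
ranks: |6|->5.5, |3|->3, |4|->4, |6|->5.5, |1|->1.5, |8|->7, |1|->1.5
Step 3: Attach original signs; sum ranks with positive sign and with negative sign.
W+ = 5.5 + 3 + 5.5 + 1.5 + 1.5 = 17
W- = 4 + 7 = 11
(Check: W+ + W- = 28 should equal n(n+1)/2 = 28.)
Step 4: Test statistic W = min(W+, W-) = 11.
Step 5: Ties in |d|, so use the tie-corrected normal approximation.
        E[W] = n(n+1)/4 = 7*8/4 = 14.
        Tie groups: |d|=1 (t=2), |d|=6 (t=2); sum(t^3 - t) = 12.
        Var[W] = n(n+1)(2n+1)/24 - sum(t^3-t)/48 = 840/24 - 12/48 = 34.75.
        z = (W - E[W]) / sqrt(Var[W]) = (11 - 14) / 5.8949 = -0.5089.
        Two-sided p = 2*Phi(z) = 0.610813.
Step 6: alpha = 0.05. fail to reject H0.

W+ = 17, W- = 11, W = min = 11, p = 0.610813, fail to reject H0.


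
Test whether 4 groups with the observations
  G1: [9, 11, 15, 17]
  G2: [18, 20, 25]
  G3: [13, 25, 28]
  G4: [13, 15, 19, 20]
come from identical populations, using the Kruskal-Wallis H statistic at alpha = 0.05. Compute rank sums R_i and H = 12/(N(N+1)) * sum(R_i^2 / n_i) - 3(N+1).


Step 1: Combine all N = 14 observations and assign midranks.
sorted (value, group, rank): (9,G1,1), (11,G1,2), (13,G3,3.5), (13,G4,3.5), (15,G1,5.5), (15,G4,5.5), (17,G1,7), (18,G2,8), (19,G4,9), (20,G2,10.5), (20,G4,10.5), (25,G2,12.5), (25,G3,12.5), (28,G3,14)
Step 2: Sum ranks within each group.
R_1 = 15.5 (n_1 = 4)
R_2 = 31 (n_2 = 3)
R_3 = 30 (n_3 = 3)
R_4 = 28.5 (n_4 = 4)
Step 3: H = 12/(N(N+1)) * sum(R_i^2/n_i) - 3(N+1)
     = 12/(14*15) * (15.5^2/4 + 31^2/3 + 30^2/3 + 28.5^2/4) - 3*15
     = 0.057143 * 883.458 - 45
     = 5.483333.
Step 4: Ties present; correction factor C = 1 - 24/(14^3 - 14) = 0.991209. Corrected H = 5.483333 / 0.991209 = 5.531966.
Step 5: Under H0, H ~ chi^2(3); p-value = 0.136739.
Step 6: alpha = 0.05. fail to reject H0.

H = 5.5320, df = 3, p = 0.136739, fail to reject H0.


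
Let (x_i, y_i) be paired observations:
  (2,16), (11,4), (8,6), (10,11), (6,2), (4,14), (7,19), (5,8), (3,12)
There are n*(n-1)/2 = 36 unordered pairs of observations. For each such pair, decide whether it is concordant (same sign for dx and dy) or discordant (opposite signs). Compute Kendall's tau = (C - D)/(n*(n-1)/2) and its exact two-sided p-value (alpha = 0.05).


Step 1: Enumerate the 36 unordered pairs (i,j) with i<j and classify each by sign(x_j-x_i) * sign(y_j-y_i).
  (1,2):dx=+9,dy=-12->D; (1,3):dx=+6,dy=-10->D; (1,4):dx=+8,dy=-5->D; (1,5):dx=+4,dy=-14->D
  (1,6):dx=+2,dy=-2->D; (1,7):dx=+5,dy=+3->C; (1,8):dx=+3,dy=-8->D; (1,9):dx=+1,dy=-4->D
  (2,3):dx=-3,dy=+2->D; (2,4):dx=-1,dy=+7->D; (2,5):dx=-5,dy=-2->C; (2,6):dx=-7,dy=+10->D
  (2,7):dx=-4,dy=+15->D; (2,8):dx=-6,dy=+4->D; (2,9):dx=-8,dy=+8->D; (3,4):dx=+2,dy=+5->C
  (3,5):dx=-2,dy=-4->C; (3,6):dx=-4,dy=+8->D; (3,7):dx=-1,dy=+13->D; (3,8):dx=-3,dy=+2->D
  (3,9):dx=-5,dy=+6->D; (4,5):dx=-4,dy=-9->C; (4,6):dx=-6,dy=+3->D; (4,7):dx=-3,dy=+8->D
  (4,8):dx=-5,dy=-3->C; (4,9):dx=-7,dy=+1->D; (5,6):dx=-2,dy=+12->D; (5,7):dx=+1,dy=+17->C
  (5,8):dx=-1,dy=+6->D; (5,9):dx=-3,dy=+10->D; (6,7):dx=+3,dy=+5->C; (6,8):dx=+1,dy=-6->D
  (6,9):dx=-1,dy=-2->C; (7,8):dx=-2,dy=-11->C; (7,9):dx=-4,dy=-7->C; (8,9):dx=-2,dy=+4->D
Step 2: C = 11, D = 25, total pairs = 36.
Step 3: tau = (C - D)/(n(n-1)/2) = (11 - 25)/36 = -0.388889.
Step 4: Exact two-sided p-value (enumerate n! = 362880 permutations of y under H0): p = 0.180181.
Step 5: alpha = 0.05. fail to reject H0.

tau_b = -0.3889 (C=11, D=25), p = 0.180181, fail to reject H0.


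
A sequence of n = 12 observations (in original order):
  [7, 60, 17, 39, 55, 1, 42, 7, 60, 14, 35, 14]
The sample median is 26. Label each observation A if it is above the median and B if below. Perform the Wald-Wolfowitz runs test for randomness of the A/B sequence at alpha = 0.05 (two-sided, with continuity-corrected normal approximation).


Step 1: Compute median = 26; label A = above, B = below.
Labels in order: BABAABABABAB  (n_A = 6, n_B = 6)
Step 2: Count runs R = 11.
Step 3: Under H0 (random ordering), E[R] = 2*n_A*n_B/(n_A+n_B) + 1 = 2*6*6/12 + 1 = 7.0000.
        Var[R] = 2*n_A*n_B*(2*n_A*n_B - n_A - n_B) / ((n_A+n_B)^2 * (n_A+n_B-1)) = 4320/1584 = 2.7273.
        SD[R] = 1.6514.
Step 4: Continuity-corrected z = (R - 0.5 - E[R]) / SD[R] = (11 - 0.5 - 7.0000) / 1.6514 = 2.1194.
Step 5: Two-sided p-value via normal approximation = 2*(1 - Phi(|z|)) = 0.034060.
Step 6: alpha = 0.05. reject H0.

R = 11, z = 2.1194, p = 0.034060, reject H0.


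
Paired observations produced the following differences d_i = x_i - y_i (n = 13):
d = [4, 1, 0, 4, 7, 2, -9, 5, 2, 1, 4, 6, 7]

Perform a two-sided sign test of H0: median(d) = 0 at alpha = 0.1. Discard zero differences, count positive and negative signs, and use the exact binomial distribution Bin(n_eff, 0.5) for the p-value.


Step 1: Discard zero differences. Original n = 13; n_eff = number of nonzero differences = 12.
Nonzero differences (with sign): +4, +1, +4, +7, +2, -9, +5, +2, +1, +4, +6, +7
Step 2: Count signs: positive = 11, negative = 1.
Step 3: Under H0: P(positive) = 0.5, so the number of positives S ~ Bin(12, 0.5).
Step 4: Two-sided exact p-value = sum of Bin(12,0.5) probabilities at or below the observed probability = 0.006348.
Step 5: alpha = 0.1. reject H0.

n_eff = 12, pos = 11, neg = 1, p = 0.006348, reject H0.


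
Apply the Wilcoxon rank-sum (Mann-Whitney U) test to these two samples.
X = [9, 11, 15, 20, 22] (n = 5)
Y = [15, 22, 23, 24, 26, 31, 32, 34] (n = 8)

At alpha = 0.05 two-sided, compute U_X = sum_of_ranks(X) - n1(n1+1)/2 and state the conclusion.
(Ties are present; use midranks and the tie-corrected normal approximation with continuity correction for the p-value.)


Step 1: Combine and sort all 13 observations; assign midranks.
sorted (value, group): (9,X), (11,X), (15,X), (15,Y), (20,X), (22,X), (22,Y), (23,Y), (24,Y), (26,Y), (31,Y), (32,Y), (34,Y)
ranks: 9->1, 11->2, 15->3.5, 15->3.5, 20->5, 22->6.5, 22->6.5, 23->8, 24->9, 26->10, 31->11, 32->12, 34->13
Step 2: Rank sum for X: R1 = 1 + 2 + 3.5 + 5 + 6.5 = 18.
Step 3: U_X = R1 - n1(n1+1)/2 = 18 - 5*6/2 = 18 - 15 = 3.
       U_Y = n1*n2 - U_X = 40 - 3 = 37.
Step 4: Ties are present, so use the tie-corrected normal approximation (with continuity correction) for the p-value.
Step 5: p-value = 0.015435; compare to alpha = 0.05. reject H0.

U_X = 3, p = 0.015435, reject H0 at alpha = 0.05.


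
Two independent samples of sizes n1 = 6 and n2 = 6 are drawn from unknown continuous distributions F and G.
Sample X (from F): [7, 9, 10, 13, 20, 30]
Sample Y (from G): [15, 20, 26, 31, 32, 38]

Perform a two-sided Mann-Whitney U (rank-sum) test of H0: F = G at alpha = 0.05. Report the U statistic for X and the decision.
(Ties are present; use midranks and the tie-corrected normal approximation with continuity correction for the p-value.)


Step 1: Combine and sort all 12 observations; assign midranks.
sorted (value, group): (7,X), (9,X), (10,X), (13,X), (15,Y), (20,X), (20,Y), (26,Y), (30,X), (31,Y), (32,Y), (38,Y)
ranks: 7->1, 9->2, 10->3, 13->4, 15->5, 20->6.5, 20->6.5, 26->8, 30->9, 31->10, 32->11, 38->12
Step 2: Rank sum for X: R1 = 1 + 2 + 3 + 4 + 6.5 + 9 = 25.5.
Step 3: U_X = R1 - n1(n1+1)/2 = 25.5 - 6*7/2 = 25.5 - 21 = 4.5.
       U_Y = n1*n2 - U_X = 36 - 4.5 = 31.5.
Step 4: Ties are present, so use the tie-corrected normal approximation (with continuity correction) for the p-value.
Step 5: p-value = 0.037041; compare to alpha = 0.05. reject H0.

U_X = 4.5, p = 0.037041, reject H0 at alpha = 0.05.


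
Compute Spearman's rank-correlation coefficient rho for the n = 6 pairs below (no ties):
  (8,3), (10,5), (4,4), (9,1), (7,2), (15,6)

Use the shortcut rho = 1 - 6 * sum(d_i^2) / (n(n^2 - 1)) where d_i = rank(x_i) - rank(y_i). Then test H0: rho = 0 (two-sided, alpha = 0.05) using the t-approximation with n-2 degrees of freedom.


Step 1: Rank x and y separately (midranks; no ties here).
rank(x): 8->3, 10->5, 4->1, 9->4, 7->2, 15->6
rank(y): 3->3, 5->5, 4->4, 1->1, 2->2, 6->6
Step 2: d_i = R_x(i) - R_y(i); compute d_i^2.
  (3-3)^2=0, (5-5)^2=0, (1-4)^2=9, (4-1)^2=9, (2-2)^2=0, (6-6)^2=0
sum(d^2) = 18.
Step 3: rho = 1 - 6*18 / (6*(6^2 - 1)) = 1 - 108/210 = 0.485714.
Step 4: Under H0, t = rho * sqrt((n-2)/(1-rho^2)) = 1.1113 ~ t(4).
Step 5: Two-sided p-value from the t-distribution with 4 df = 0.328723.
Step 6: alpha = 0.05. fail to reject H0.

rho = 0.4857, p = 0.328723, fail to reject H0 at alpha = 0.05.


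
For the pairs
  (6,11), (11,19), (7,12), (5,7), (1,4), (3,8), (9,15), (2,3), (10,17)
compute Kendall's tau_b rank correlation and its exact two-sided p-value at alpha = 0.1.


Step 1: Enumerate the 36 unordered pairs (i,j) with i<j and classify each by sign(x_j-x_i) * sign(y_j-y_i).
  (1,2):dx=+5,dy=+8->C; (1,3):dx=+1,dy=+1->C; (1,4):dx=-1,dy=-4->C; (1,5):dx=-5,dy=-7->C
  (1,6):dx=-3,dy=-3->C; (1,7):dx=+3,dy=+4->C; (1,8):dx=-4,dy=-8->C; (1,9):dx=+4,dy=+6->C
  (2,3):dx=-4,dy=-7->C; (2,4):dx=-6,dy=-12->C; (2,5):dx=-10,dy=-15->C; (2,6):dx=-8,dy=-11->C
  (2,7):dx=-2,dy=-4->C; (2,8):dx=-9,dy=-16->C; (2,9):dx=-1,dy=-2->C; (3,4):dx=-2,dy=-5->C
  (3,5):dx=-6,dy=-8->C; (3,6):dx=-4,dy=-4->C; (3,7):dx=+2,dy=+3->C; (3,8):dx=-5,dy=-9->C
  (3,9):dx=+3,dy=+5->C; (4,5):dx=-4,dy=-3->C; (4,6):dx=-2,dy=+1->D; (4,7):dx=+4,dy=+8->C
  (4,8):dx=-3,dy=-4->C; (4,9):dx=+5,dy=+10->C; (5,6):dx=+2,dy=+4->C; (5,7):dx=+8,dy=+11->C
  (5,8):dx=+1,dy=-1->D; (5,9):dx=+9,dy=+13->C; (6,7):dx=+6,dy=+7->C; (6,8):dx=-1,dy=-5->C
  (6,9):dx=+7,dy=+9->C; (7,8):dx=-7,dy=-12->C; (7,9):dx=+1,dy=+2->C; (8,9):dx=+8,dy=+14->C
Step 2: C = 34, D = 2, total pairs = 36.
Step 3: tau = (C - D)/(n(n-1)/2) = (34 - 2)/36 = 0.888889.
Step 4: Exact two-sided p-value (enumerate n! = 362880 permutations of y under H0): p = 0.000243.
Step 5: alpha = 0.1. reject H0.

tau_b = 0.8889 (C=34, D=2), p = 0.000243, reject H0.


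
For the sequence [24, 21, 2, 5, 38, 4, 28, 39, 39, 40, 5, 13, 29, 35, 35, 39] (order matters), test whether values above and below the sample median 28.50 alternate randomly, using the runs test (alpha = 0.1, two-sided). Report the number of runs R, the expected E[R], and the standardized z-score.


Step 1: Compute median = 28.50; label A = above, B = below.
Labels in order: BBBBABBAAABBAAAA  (n_A = 8, n_B = 8)
Step 2: Count runs R = 6.
Step 3: Under H0 (random ordering), E[R] = 2*n_A*n_B/(n_A+n_B) + 1 = 2*8*8/16 + 1 = 9.0000.
        Var[R] = 2*n_A*n_B*(2*n_A*n_B - n_A - n_B) / ((n_A+n_B)^2 * (n_A+n_B-1)) = 14336/3840 = 3.7333.
        SD[R] = 1.9322.
Step 4: Continuity-corrected z = (R + 0.5 - E[R]) / SD[R] = (6 + 0.5 - 9.0000) / 1.9322 = -1.2939.
Step 5: Two-sided p-value via normal approximation = 2*(1 - Phi(|z|)) = 0.195709.
Step 6: alpha = 0.1. fail to reject H0.

R = 6, z = -1.2939, p = 0.195709, fail to reject H0.


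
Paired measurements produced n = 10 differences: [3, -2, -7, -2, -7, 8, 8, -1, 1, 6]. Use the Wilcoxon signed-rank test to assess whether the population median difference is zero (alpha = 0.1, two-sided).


Step 1: Drop any zero differences (none here) and take |d_i|.
|d| = [3, 2, 7, 2, 7, 8, 8, 1, 1, 6]
Step 2: Midrank |d_i| (ties get averaged ranks).
ranks: |3|->5, |2|->3.5, |7|->7.5, |2|->3.5, |7|->7.5, |8|->9.5, |8|->9.5, |1|->1.5, |1|->1.5, |6|->6
Step 3: Attach original signs; sum ranks with positive sign and with negative sign.
W+ = 5 + 9.5 + 9.5 + 1.5 + 6 = 31.5
W- = 3.5 + 7.5 + 3.5 + 7.5 + 1.5 = 23.5
(Check: W+ + W- = 55 should equal n(n+1)/2 = 55.)
Step 4: Test statistic W = min(W+, W-) = 23.5.
Step 5: Ties in |d|, so use the tie-corrected normal approximation.
        E[W] = n(n+1)/4 = 10*11/4 = 27.5.
        Tie groups: |d|=1 (t=2), |d|=2 (t=2), |d|=7 (t=2), |d|=8 (t=2); sum(t^3 - t) = 24.
        Var[W] = n(n+1)(2n+1)/24 - sum(t^3-t)/48 = 2310/24 - 24/48 = 95.75.
        z = (W - E[W]) / sqrt(Var[W]) = (23.5 - 27.5) / 9.7852 = -0.4088.
        Two-sided p = 2*Phi(z) = 0.682700.
Step 6: alpha = 0.1. fail to reject H0.

W+ = 31.5, W- = 23.5, W = min = 23.5, p = 0.682700, fail to reject H0.


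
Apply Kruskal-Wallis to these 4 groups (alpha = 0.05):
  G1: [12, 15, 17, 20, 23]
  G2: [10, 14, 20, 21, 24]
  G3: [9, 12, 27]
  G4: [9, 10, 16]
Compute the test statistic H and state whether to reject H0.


Step 1: Combine all N = 16 observations and assign midranks.
sorted (value, group, rank): (9,G3,1.5), (9,G4,1.5), (10,G2,3.5), (10,G4,3.5), (12,G1,5.5), (12,G3,5.5), (14,G2,7), (15,G1,8), (16,G4,9), (17,G1,10), (20,G1,11.5), (20,G2,11.5), (21,G2,13), (23,G1,14), (24,G2,15), (27,G3,16)
Step 2: Sum ranks within each group.
R_1 = 49 (n_1 = 5)
R_2 = 50 (n_2 = 5)
R_3 = 23 (n_3 = 3)
R_4 = 14 (n_4 = 3)
Step 3: H = 12/(N(N+1)) * sum(R_i^2/n_i) - 3(N+1)
     = 12/(16*17) * (49^2/5 + 50^2/5 + 23^2/3 + 14^2/3) - 3*17
     = 0.044118 * 1221.87 - 51
     = 2.905882.
Step 4: Ties present; correction factor C = 1 - 24/(16^3 - 16) = 0.994118. Corrected H = 2.905882 / 0.994118 = 2.923077.
Step 5: Under H0, H ~ chi^2(3); p-value = 0.403638.
Step 6: alpha = 0.05. fail to reject H0.

H = 2.9231, df = 3, p = 0.403638, fail to reject H0.


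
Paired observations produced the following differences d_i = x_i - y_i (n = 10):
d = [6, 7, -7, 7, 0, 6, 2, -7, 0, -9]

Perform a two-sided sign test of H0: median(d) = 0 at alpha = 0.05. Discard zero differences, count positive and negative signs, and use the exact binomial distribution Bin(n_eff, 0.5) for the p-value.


Step 1: Discard zero differences. Original n = 10; n_eff = number of nonzero differences = 8.
Nonzero differences (with sign): +6, +7, -7, +7, +6, +2, -7, -9
Step 2: Count signs: positive = 5, negative = 3.
Step 3: Under H0: P(positive) = 0.5, so the number of positives S ~ Bin(8, 0.5).
Step 4: Two-sided exact p-value = sum of Bin(8,0.5) probabilities at or below the observed probability = 0.726562.
Step 5: alpha = 0.05. fail to reject H0.

n_eff = 8, pos = 5, neg = 3, p = 0.726562, fail to reject H0.


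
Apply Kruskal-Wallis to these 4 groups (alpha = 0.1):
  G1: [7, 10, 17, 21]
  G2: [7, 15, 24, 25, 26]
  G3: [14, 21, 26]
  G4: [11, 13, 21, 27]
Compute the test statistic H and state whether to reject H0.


Step 1: Combine all N = 16 observations and assign midranks.
sorted (value, group, rank): (7,G1,1.5), (7,G2,1.5), (10,G1,3), (11,G4,4), (13,G4,5), (14,G3,6), (15,G2,7), (17,G1,8), (21,G1,10), (21,G3,10), (21,G4,10), (24,G2,12), (25,G2,13), (26,G2,14.5), (26,G3,14.5), (27,G4,16)
Step 2: Sum ranks within each group.
R_1 = 22.5 (n_1 = 4)
R_2 = 48 (n_2 = 5)
R_3 = 30.5 (n_3 = 3)
R_4 = 35 (n_4 = 4)
Step 3: H = 12/(N(N+1)) * sum(R_i^2/n_i) - 3(N+1)
     = 12/(16*17) * (22.5^2/4 + 48^2/5 + 30.5^2/3 + 35^2/4) - 3*17
     = 0.044118 * 1203.7 - 51
     = 2.104228.
Step 4: Ties present; correction factor C = 1 - 36/(16^3 - 16) = 0.991176. Corrected H = 2.104228 / 0.991176 = 2.122960.
Step 5: Under H0, H ~ chi^2(3); p-value = 0.547282.
Step 6: alpha = 0.1. fail to reject H0.

H = 2.1230, df = 3, p = 0.547282, fail to reject H0.


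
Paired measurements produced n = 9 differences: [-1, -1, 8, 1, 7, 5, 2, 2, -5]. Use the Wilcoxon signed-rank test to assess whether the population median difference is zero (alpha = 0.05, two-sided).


Step 1: Drop any zero differences (none here) and take |d_i|.
|d| = [1, 1, 8, 1, 7, 5, 2, 2, 5]
Step 2: Midrank |d_i| (ties get averaged ranks).
ranks: |1|->2, |1|->2, |8|->9, |1|->2, |7|->8, |5|->6.5, |2|->4.5, |2|->4.5, |5|->6.5
Step 3: Attach original signs; sum ranks with positive sign and with negative sign.
W+ = 9 + 2 + 8 + 6.5 + 4.5 + 4.5 = 34.5
W- = 2 + 2 + 6.5 = 10.5
(Check: W+ + W- = 45 should equal n(n+1)/2 = 45.)
Step 4: Test statistic W = min(W+, W-) = 10.5.
Step 5: Ties in |d|, so use the tie-corrected normal approximation.
        E[W] = n(n+1)/4 = 9*10/4 = 22.5.
        Tie groups: |d|=1 (t=3), |d|=2 (t=2), |d|=5 (t=2); sum(t^3 - t) = 36.
        Var[W] = n(n+1)(2n+1)/24 - sum(t^3-t)/48 = 1710/24 - 36/48 = 70.5.
        z = (W - E[W]) / sqrt(Var[W]) = (10.5 - 22.5) / 8.3964 = -1.4292.
        Two-sided p = 2*Phi(z) = 0.152953.
Step 6: alpha = 0.05. fail to reject H0.

W+ = 34.5, W- = 10.5, W = min = 10.5, p = 0.152953, fail to reject H0.


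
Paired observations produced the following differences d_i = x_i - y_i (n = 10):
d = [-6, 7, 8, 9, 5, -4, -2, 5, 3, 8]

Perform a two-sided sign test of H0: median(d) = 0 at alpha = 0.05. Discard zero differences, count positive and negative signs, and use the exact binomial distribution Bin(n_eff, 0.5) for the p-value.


Step 1: Discard zero differences. Original n = 10; n_eff = number of nonzero differences = 10.
Nonzero differences (with sign): -6, +7, +8, +9, +5, -4, -2, +5, +3, +8
Step 2: Count signs: positive = 7, negative = 3.
Step 3: Under H0: P(positive) = 0.5, so the number of positives S ~ Bin(10, 0.5).
Step 4: Two-sided exact p-value = sum of Bin(10,0.5) probabilities at or below the observed probability = 0.343750.
Step 5: alpha = 0.05. fail to reject H0.

n_eff = 10, pos = 7, neg = 3, p = 0.343750, fail to reject H0.


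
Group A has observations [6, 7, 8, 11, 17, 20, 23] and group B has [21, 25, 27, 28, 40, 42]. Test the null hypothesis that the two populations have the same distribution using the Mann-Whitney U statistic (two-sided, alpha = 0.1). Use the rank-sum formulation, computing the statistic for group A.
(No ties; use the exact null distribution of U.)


Step 1: Combine and sort all 13 observations; assign midranks.
sorted (value, group): (6,X), (7,X), (8,X), (11,X), (17,X), (20,X), (21,Y), (23,X), (25,Y), (27,Y), (28,Y), (40,Y), (42,Y)
ranks: 6->1, 7->2, 8->3, 11->4, 17->5, 20->6, 21->7, 23->8, 25->9, 27->10, 28->11, 40->12, 42->13
Step 2: Rank sum for X: R1 = 1 + 2 + 3 + 4 + 5 + 6 + 8 = 29.
Step 3: U_X = R1 - n1(n1+1)/2 = 29 - 7*8/2 = 29 - 28 = 1.
       U_Y = n1*n2 - U_X = 42 - 1 = 41.
Step 4: No ties, so the exact null distribution of U (based on enumerating the C(13,7) = 1716 equally likely rank assignments) gives the two-sided p-value.
Step 5: p-value = 0.002331; compare to alpha = 0.1. reject H0.

U_X = 1, p = 0.002331, reject H0 at alpha = 0.1.


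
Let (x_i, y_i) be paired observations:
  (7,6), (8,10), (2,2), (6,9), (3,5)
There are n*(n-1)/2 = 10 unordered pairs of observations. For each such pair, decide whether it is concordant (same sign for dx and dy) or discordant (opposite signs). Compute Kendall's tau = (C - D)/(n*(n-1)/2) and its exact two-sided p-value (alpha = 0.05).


Step 1: Enumerate the 10 unordered pairs (i,j) with i<j and classify each by sign(x_j-x_i) * sign(y_j-y_i).
  (1,2):dx=+1,dy=+4->C; (1,3):dx=-5,dy=-4->C; (1,4):dx=-1,dy=+3->D; (1,5):dx=-4,dy=-1->C
  (2,3):dx=-6,dy=-8->C; (2,4):dx=-2,dy=-1->C; (2,5):dx=-5,dy=-5->C; (3,4):dx=+4,dy=+7->C
  (3,5):dx=+1,dy=+3->C; (4,5):dx=-3,dy=-4->C
Step 2: C = 9, D = 1, total pairs = 10.
Step 3: tau = (C - D)/(n(n-1)/2) = (9 - 1)/10 = 0.800000.
Step 4: Exact two-sided p-value (enumerate n! = 120 permutations of y under H0): p = 0.083333.
Step 5: alpha = 0.05. fail to reject H0.

tau_b = 0.8000 (C=9, D=1), p = 0.083333, fail to reject H0.


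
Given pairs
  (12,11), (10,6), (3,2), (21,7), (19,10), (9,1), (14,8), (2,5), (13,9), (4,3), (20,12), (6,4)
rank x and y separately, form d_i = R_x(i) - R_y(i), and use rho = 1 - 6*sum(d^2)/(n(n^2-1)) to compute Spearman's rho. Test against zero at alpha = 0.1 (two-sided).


Step 1: Rank x and y separately (midranks; no ties here).
rank(x): 12->7, 10->6, 3->2, 21->12, 19->10, 9->5, 14->9, 2->1, 13->8, 4->3, 20->11, 6->4
rank(y): 11->11, 6->6, 2->2, 7->7, 10->10, 1->1, 8->8, 5->5, 9->9, 3->3, 12->12, 4->4
Step 2: d_i = R_x(i) - R_y(i); compute d_i^2.
  (7-11)^2=16, (6-6)^2=0, (2-2)^2=0, (12-7)^2=25, (10-10)^2=0, (5-1)^2=16, (9-8)^2=1, (1-5)^2=16, (8-9)^2=1, (3-3)^2=0, (11-12)^2=1, (4-4)^2=0
sum(d^2) = 76.
Step 3: rho = 1 - 6*76 / (12*(12^2 - 1)) = 1 - 456/1716 = 0.734266.
Step 4: Under H0, t = rho * sqrt((n-2)/(1-rho^2)) = 3.4204 ~ t(10).
Step 5: Two-sided p-value from the t-distribution with 10 df = 0.006543.
Step 6: alpha = 0.1. reject H0.

rho = 0.7343, p = 0.006543, reject H0 at alpha = 0.1.


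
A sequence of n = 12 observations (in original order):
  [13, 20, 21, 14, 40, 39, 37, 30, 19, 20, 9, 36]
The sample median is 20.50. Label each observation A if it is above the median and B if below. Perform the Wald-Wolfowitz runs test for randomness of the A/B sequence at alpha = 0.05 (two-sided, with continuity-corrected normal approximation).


Step 1: Compute median = 20.50; label A = above, B = below.
Labels in order: BBABAAAABBBA  (n_A = 6, n_B = 6)
Step 2: Count runs R = 6.
Step 3: Under H0 (random ordering), E[R] = 2*n_A*n_B/(n_A+n_B) + 1 = 2*6*6/12 + 1 = 7.0000.
        Var[R] = 2*n_A*n_B*(2*n_A*n_B - n_A - n_B) / ((n_A+n_B)^2 * (n_A+n_B-1)) = 4320/1584 = 2.7273.
        SD[R] = 1.6514.
Step 4: Continuity-corrected z = (R + 0.5 - E[R]) / SD[R] = (6 + 0.5 - 7.0000) / 1.6514 = -0.3028.
Step 5: Two-sided p-value via normal approximation = 2*(1 - Phi(|z|)) = 0.762069.
Step 6: alpha = 0.05. fail to reject H0.

R = 6, z = -0.3028, p = 0.762069, fail to reject H0.


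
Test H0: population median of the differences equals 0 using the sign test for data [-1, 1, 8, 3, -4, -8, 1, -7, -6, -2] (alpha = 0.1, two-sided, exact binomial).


Step 1: Discard zero differences. Original n = 10; n_eff = number of nonzero differences = 10.
Nonzero differences (with sign): -1, +1, +8, +3, -4, -8, +1, -7, -6, -2
Step 2: Count signs: positive = 4, negative = 6.
Step 3: Under H0: P(positive) = 0.5, so the number of positives S ~ Bin(10, 0.5).
Step 4: Two-sided exact p-value = sum of Bin(10,0.5) probabilities at or below the observed probability = 0.753906.
Step 5: alpha = 0.1. fail to reject H0.

n_eff = 10, pos = 4, neg = 6, p = 0.753906, fail to reject H0.


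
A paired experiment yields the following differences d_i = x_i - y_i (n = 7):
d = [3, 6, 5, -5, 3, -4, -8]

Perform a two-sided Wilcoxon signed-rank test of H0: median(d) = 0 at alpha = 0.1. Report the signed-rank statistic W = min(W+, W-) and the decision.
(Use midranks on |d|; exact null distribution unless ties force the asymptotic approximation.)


Step 1: Drop any zero differences (none here) and take |d_i|.
|d| = [3, 6, 5, 5, 3, 4, 8]
Step 2: Midrank |d_i| (ties get averaged ranks).
ranks: |3|->1.5, |6|->6, |5|->4.5, |5|->4.5, |3|->1.5, |4|->3, |8|->7
Step 3: Attach original signs; sum ranks with positive sign and with negative sign.
W+ = 1.5 + 6 + 4.5 + 1.5 = 13.5
W- = 4.5 + 3 + 7 = 14.5
(Check: W+ + W- = 28 should equal n(n+1)/2 = 28.)
Step 4: Test statistic W = min(W+, W-) = 13.5.
Step 5: Ties in |d|, so use the tie-corrected normal approximation.
        E[W] = n(n+1)/4 = 7*8/4 = 14.
        Tie groups: |d|=3 (t=2), |d|=5 (t=2); sum(t^3 - t) = 12.
        Var[W] = n(n+1)(2n+1)/24 - sum(t^3-t)/48 = 840/24 - 12/48 = 34.75.
        z = (W - E[W]) / sqrt(Var[W]) = (13.5 - 14) / 5.8949 = -0.0848.
        Two-sided p = 2*Phi(z) = 0.932405.
Step 6: alpha = 0.1. fail to reject H0.

W+ = 13.5, W- = 14.5, W = min = 13.5, p = 0.932405, fail to reject H0.


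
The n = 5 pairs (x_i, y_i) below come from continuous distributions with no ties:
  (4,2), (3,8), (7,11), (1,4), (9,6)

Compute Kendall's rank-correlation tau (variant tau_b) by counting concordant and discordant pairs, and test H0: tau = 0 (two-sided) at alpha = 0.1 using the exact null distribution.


Step 1: Enumerate the 10 unordered pairs (i,j) with i<j and classify each by sign(x_j-x_i) * sign(y_j-y_i).
  (1,2):dx=-1,dy=+6->D; (1,3):dx=+3,dy=+9->C; (1,4):dx=-3,dy=+2->D; (1,5):dx=+5,dy=+4->C
  (2,3):dx=+4,dy=+3->C; (2,4):dx=-2,dy=-4->C; (2,5):dx=+6,dy=-2->D; (3,4):dx=-6,dy=-7->C
  (3,5):dx=+2,dy=-5->D; (4,5):dx=+8,dy=+2->C
Step 2: C = 6, D = 4, total pairs = 10.
Step 3: tau = (C - D)/(n(n-1)/2) = (6 - 4)/10 = 0.200000.
Step 4: Exact two-sided p-value (enumerate n! = 120 permutations of y under H0): p = 0.816667.
Step 5: alpha = 0.1. fail to reject H0.

tau_b = 0.2000 (C=6, D=4), p = 0.816667, fail to reject H0.


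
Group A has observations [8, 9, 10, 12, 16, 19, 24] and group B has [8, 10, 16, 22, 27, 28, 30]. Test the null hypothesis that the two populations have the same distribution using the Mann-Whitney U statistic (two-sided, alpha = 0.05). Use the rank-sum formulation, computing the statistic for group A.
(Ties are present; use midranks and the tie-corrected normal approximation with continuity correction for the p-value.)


Step 1: Combine and sort all 14 observations; assign midranks.
sorted (value, group): (8,X), (8,Y), (9,X), (10,X), (10,Y), (12,X), (16,X), (16,Y), (19,X), (22,Y), (24,X), (27,Y), (28,Y), (30,Y)
ranks: 8->1.5, 8->1.5, 9->3, 10->4.5, 10->4.5, 12->6, 16->7.5, 16->7.5, 19->9, 22->10, 24->11, 27->12, 28->13, 30->14
Step 2: Rank sum for X: R1 = 1.5 + 3 + 4.5 + 6 + 7.5 + 9 + 11 = 42.5.
Step 3: U_X = R1 - n1(n1+1)/2 = 42.5 - 7*8/2 = 42.5 - 28 = 14.5.
       U_Y = n1*n2 - U_X = 49 - 14.5 = 34.5.
Step 4: Ties are present, so use the tie-corrected normal approximation (with continuity correction) for the p-value.
Step 5: p-value = 0.223267; compare to alpha = 0.05. fail to reject H0.

U_X = 14.5, p = 0.223267, fail to reject H0 at alpha = 0.05.
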